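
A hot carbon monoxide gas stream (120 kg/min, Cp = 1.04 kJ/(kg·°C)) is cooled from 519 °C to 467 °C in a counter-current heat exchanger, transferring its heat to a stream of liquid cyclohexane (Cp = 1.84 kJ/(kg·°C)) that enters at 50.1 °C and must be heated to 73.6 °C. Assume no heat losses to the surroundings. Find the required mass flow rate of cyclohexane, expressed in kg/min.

ṁ_c = 150 kg/min

Heat released by hot stream: Q = 120 × 1.04 × (519 − 467) = 6489.6 kJ/min
Energy balance on cold side (adiabatic exchanger): Q = ṁ_c·Cp_c·(T_c,out − T_c,in)
ṁ_c = 6489.6 / [1.84 × (73.6 − 50.1)] = 150.08 kg/min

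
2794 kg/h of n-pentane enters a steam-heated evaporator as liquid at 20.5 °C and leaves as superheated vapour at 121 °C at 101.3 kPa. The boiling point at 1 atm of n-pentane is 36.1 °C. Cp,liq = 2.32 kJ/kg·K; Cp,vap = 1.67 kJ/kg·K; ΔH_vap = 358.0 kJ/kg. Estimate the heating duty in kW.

Q = 416 kW

liquid 20.5→36.1 °C: 36.192 kJ/kg
vaporisation at 36.1 °C: 358 kJ/kg
vapour 36.1→121 °C: 141.78 kJ/kg
Δh = 36.192 + 358 + 141.78 = 535.98 kJ/kg
Q = ṁ·Δh = 2794 kg/h × 535.98 kJ/kg = 1.4975e+06 kJ/h
|Q| = 415.98 kW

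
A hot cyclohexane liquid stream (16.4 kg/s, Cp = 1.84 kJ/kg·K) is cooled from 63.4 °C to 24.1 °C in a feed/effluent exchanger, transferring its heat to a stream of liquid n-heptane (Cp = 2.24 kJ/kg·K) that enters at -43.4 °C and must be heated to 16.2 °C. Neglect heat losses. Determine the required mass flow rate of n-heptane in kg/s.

Heat released by hot stream: Q = 16.4 × 1.84 × (63.4 − 24.1) = 1185.9 kJ/s
Energy balance on cold side (adiabatic exchanger): Q = ṁ_c·Cp_c·(T_c,out − T_c,in)
ṁ_c = 1185.9 / [2.24 × (16.2 − -43.4)] = 8.883 kg/s

ṁ_c = 8.88 kg/s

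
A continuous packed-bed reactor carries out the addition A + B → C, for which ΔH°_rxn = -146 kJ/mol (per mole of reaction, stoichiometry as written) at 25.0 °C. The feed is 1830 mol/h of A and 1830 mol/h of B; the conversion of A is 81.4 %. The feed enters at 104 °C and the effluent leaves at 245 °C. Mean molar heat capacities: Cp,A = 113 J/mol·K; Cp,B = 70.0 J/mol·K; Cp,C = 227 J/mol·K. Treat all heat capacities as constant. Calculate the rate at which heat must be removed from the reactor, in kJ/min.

Q_out = 2600 kJ/min

Extent of reaction ξ = 0.814 × 1830 = 1489.6 mol/h
Reaction term: ξ·ΔH°_rxn = 1489.6 × -146 = -217480 kJ/h
Sensible, feed 104→25 °C: -26456 kJ/h
Outlet flows (mol/h): A 340.38, B 340.38, C 1489.6
Sensible, products 25→245 °C: 88095 kJ/h
Q = ΔH = -155850 kJ/h = -43.29 kW
Heat removed = 2597.4 kJ/min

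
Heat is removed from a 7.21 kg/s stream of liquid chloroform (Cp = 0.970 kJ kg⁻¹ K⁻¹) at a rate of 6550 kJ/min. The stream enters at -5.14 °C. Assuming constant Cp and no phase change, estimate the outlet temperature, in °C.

T_out = -20.7 °C

Q = 6550 kJ/min = 109.17 kJ/s
ΔT = Q/(ṁ·Cp) = 109.17/(7.21×0.970) = 15.609 K
T_out = -5.14 − 15.609 = -20.749 °C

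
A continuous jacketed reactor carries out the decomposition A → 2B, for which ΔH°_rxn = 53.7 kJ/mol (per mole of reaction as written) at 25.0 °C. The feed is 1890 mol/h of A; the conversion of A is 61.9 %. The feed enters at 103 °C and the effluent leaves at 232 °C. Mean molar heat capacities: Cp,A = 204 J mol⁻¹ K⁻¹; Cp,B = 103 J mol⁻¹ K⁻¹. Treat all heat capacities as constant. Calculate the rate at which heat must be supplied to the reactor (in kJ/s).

Q_in = 31.4 kJ/s

Extent of reaction ξ = 0.619 × 1890 = 1169.9 mol/h
Reaction term: ξ·ΔH°_rxn = 1169.9 × 53.7 = 62824 kJ/h
Sensible, feed 103→25 °C: -30074 kJ/h
Outlet flows (mol/h): A 720.09, B 2339.8
Sensible, products 25→232 °C: 80295 kJ/h
Q = ΔH = 113050 kJ/h = 31.402 kW
Heat supplied = 31.402 kJ/s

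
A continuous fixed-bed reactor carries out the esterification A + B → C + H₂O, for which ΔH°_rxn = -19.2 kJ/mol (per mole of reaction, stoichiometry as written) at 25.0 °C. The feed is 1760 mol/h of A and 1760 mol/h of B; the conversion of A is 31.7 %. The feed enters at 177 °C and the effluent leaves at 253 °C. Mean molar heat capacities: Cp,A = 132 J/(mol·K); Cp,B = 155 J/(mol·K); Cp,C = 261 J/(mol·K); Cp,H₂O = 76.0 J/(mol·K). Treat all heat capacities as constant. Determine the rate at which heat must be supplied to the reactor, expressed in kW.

Extent of reaction ξ = 0.317 × 1760 = 557.92 mol/h
Reaction term: ξ·ΔH°_rxn = 557.92 × -19.2 = -10712 kJ/h
Sensible, feed 177→25 °C: -76778 kJ/h
Outlet flows (mol/h): A 1202.1, B 1202.1, C 557.92, H₂O 557.92
Sensible, products 25→253 °C: 121530 kJ/h
Q = ΔH = 34037 kJ/h = 9.4548 kW
Heat supplied = 9.4548 kW

Q_in = 9.45 kW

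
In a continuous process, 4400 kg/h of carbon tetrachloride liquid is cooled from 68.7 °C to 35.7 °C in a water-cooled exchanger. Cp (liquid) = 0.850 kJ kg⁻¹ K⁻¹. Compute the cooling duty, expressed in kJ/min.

Q = ṁ·Cp·ΔT = 4400 × 0.850 × (35.7 − 68.7) = -123420 kJ/h
Converting: 123420 / 3600 s = 34.283 kW
Cooling duty = 2057 kJ/min

Q_c = 2060 kJ/min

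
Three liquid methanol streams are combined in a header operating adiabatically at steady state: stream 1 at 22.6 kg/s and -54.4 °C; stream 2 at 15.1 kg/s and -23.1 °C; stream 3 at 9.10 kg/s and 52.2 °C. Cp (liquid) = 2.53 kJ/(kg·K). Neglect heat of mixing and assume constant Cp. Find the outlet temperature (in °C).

T_out = -23.6 °C

No heat crosses the boundary, so H_out = H_in.
Σ ṁᵢCp,ᵢTᵢ = 22.6×2.53×-54.4 + 15.1×2.53×-23.1 + 9.10×2.53×52.2 = -2791.2
Σ ṁᵢCp,ᵢ = 22.6×2.53 + 15.1×2.53 + 9.10×2.53 = 118.4
T_out = -2791.2 / 118.4 = -23.573 °C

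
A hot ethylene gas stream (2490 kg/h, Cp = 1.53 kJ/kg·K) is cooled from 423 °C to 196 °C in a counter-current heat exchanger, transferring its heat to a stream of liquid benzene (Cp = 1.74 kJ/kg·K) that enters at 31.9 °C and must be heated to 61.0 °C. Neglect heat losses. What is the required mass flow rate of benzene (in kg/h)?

ṁ_c = 17100 kg/h

Heat released by hot stream: Q = 2490 × 1.53 × (423 − 196) = 864800 kJ/h
Energy balance on cold side (adiabatic exchanger): Q = ṁ_c·Cp_c·(T_c,out − T_c,in)
ṁ_c = 864800 / [1.74 × (61.0 − 31.9)] = 17079 kg/h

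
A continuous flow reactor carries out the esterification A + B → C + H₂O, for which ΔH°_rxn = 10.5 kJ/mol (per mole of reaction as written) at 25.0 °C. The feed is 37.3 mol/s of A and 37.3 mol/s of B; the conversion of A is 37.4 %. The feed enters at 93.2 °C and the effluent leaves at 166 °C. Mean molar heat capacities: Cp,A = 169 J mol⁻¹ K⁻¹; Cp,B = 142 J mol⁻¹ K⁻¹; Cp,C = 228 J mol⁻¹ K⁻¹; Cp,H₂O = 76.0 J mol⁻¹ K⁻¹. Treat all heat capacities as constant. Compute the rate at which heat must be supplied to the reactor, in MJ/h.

Extent of reaction ξ = 0.374 × 37.3 = 13.95 mol/s
Reaction term: ξ·ΔH°_rxn = 13.95 × 10.5 = 146.48 kJ/s
Sensible, feed 93.2→25 °C: -791.14 kJ/s
Outlet flows (mol/s): A 23.35, B 23.35, C 13.95, H₂O 13.95
Sensible, products 25→166 °C: 1621.9 kJ/s
Q = ΔH = 977.21 kJ/s = 977.21 kW
Heat supplied = 3518 MJ/h

Q_in = 3520 MJ/h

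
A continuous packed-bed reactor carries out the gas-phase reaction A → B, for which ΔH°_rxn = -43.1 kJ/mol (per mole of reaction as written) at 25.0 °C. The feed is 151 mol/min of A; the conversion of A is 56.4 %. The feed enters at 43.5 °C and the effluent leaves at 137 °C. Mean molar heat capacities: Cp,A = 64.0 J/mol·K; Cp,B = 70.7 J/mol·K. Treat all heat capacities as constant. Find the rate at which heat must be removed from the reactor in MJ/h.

Q_out = 162 MJ/h

Extent of reaction ξ = 0.564 × 151 = 85.164 mol/min
Reaction term: ξ·ΔH°_rxn = 85.164 × -43.1 = -3670.6 kJ/min
Sensible, feed 43.5→25 °C: -178.78 kJ/min
Outlet flows (mol/min): A 65.836, B 85.164
Sensible, products 25→137 °C: 1146.3 kJ/min
Q = ΔH = -2703.1 kJ/min = -45.051 kW
Heat removed = 162.18 MJ/h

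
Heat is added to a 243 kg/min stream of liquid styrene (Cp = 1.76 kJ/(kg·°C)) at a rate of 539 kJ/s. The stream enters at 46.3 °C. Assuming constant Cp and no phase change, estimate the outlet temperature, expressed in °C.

T_out = 122 °C

Q = 539 kJ/s = 32340 kJ/min
ΔT = Q/(ṁ·Cp) = 32340/(243×1.76) = 75.617 K
T_out = 46.3 + 75.617 = 121.92 °C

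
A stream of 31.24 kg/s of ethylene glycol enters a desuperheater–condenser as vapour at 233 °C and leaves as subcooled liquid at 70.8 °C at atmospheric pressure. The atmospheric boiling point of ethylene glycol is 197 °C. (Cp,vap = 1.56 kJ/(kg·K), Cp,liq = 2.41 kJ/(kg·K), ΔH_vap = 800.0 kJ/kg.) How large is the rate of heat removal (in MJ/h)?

Q_c = 130000 MJ/h

vapour 233→197 °C: -56.16 kJ/kg
condensation at 197 °C: -800 kJ/kg
liquid 197→70.8 °C: -304.14 kJ/kg
Δh = -56.16 + -800 + -304.14 = -1160.3 kJ/kg
Q = ṁ·Δh = 31.24 kg/s × -1160.3 kJ/kg = -36248 kJ/s
|Q| = 36248 kW = 130490 MJ/h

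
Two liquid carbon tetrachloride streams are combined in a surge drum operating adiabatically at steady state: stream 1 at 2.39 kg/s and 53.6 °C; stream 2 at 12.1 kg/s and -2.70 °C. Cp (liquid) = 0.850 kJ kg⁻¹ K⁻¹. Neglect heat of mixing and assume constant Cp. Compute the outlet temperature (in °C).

Energy balance with Q = 0: Σ ṁᵢCp,ᵢ(T_out − Tᵢ) = 0
T_out = Σ ṁᵢCp,ᵢTᵢ / Σ ṁᵢCp,ᵢ
      = 81.119 / 12.316 = 6.5862 °C

T_out = 6.59 °C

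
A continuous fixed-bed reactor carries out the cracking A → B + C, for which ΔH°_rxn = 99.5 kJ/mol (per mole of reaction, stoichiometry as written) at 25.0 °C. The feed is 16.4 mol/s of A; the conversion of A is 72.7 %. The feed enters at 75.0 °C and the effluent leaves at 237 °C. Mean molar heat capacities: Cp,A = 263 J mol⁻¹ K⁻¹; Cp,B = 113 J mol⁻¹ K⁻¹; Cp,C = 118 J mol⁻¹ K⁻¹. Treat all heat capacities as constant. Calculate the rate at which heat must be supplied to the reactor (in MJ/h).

Extent of reaction ξ = 0.727 × 16.4 = 11.923 mol/s
Reaction term: ξ·ΔH°_rxn = 11.923 × 99.5 = 1186.3 kJ/s
Sensible, feed 75.0→25 °C: -215.66 kJ/s
Outlet flows (mol/s): A 4.4772, B 11.923, C 11.923
Sensible, products 25→237 °C: 833.51 kJ/s
Q = ΔH = 1804.2 kJ/s = 1804.2 kW
Heat supplied = 6495 MJ/h

Q_in = 6500 MJ/h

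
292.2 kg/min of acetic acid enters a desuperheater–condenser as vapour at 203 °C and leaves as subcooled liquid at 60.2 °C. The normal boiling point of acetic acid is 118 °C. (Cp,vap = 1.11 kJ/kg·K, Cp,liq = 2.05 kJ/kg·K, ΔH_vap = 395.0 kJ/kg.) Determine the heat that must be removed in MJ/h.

vapour 203→118 °C: -94.35 kJ/kg
condensation at 118 °C: -395 kJ/kg
liquid 118→60.2 °C: -118.49 kJ/kg
Δh = -94.35 + -395 + -118.49 = -607.84 kJ/kg
Q = ṁ·Δh = 292.2 kg/min × -607.84 kJ/kg = -177610 kJ/min
|Q| = 2960.2 kW = 10657 MJ/h

Q_c = 10700 MJ/h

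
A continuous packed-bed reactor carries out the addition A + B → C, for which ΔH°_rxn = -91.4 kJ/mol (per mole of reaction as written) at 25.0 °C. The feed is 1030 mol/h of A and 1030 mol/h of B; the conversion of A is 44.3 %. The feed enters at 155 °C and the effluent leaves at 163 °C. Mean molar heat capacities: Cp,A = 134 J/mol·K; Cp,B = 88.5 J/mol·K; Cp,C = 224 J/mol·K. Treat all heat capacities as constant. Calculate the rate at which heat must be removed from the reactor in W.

Q_out = 11000 W

Extent of reaction ξ = 0.443 × 1030 = 456.29 mol/h
Reaction term: ξ·ΔH°_rxn = 456.29 × -91.4 = -41705 kJ/h
Sensible, feed 155→25 °C: -29793 kJ/h
Outlet flows (mol/h): A 573.71, B 573.71, C 456.29
Sensible, products 25→163 °C: 31721 kJ/h
Q = ΔH = -39777 kJ/h = -11.049 kW
Heat removed = 11049 W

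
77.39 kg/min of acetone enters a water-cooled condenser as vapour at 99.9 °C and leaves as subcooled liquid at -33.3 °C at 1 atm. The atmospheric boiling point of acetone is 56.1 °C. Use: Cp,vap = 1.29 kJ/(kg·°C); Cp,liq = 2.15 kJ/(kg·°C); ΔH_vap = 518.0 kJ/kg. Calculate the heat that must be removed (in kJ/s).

Q_c = 989 kJ/s

vapour 99.9→56.1 °C: -56.502 kJ/kg
condensation at 56.1 °C: -518 kJ/kg
liquid 56.1→-33.3 °C: -192.21 kJ/kg
Δh = -56.502 + -518 + -192.21 = -766.71 kJ/kg
Q = ṁ·Δh = 77.39 kg/min × -766.71 kJ/kg = -59336 kJ/min
|Q| = 988.93 kW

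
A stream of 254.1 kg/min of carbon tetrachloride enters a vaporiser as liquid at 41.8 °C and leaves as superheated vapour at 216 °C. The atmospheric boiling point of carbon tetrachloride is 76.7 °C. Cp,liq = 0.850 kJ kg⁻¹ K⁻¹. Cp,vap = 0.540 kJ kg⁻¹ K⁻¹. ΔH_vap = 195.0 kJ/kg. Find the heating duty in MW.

liquid 41.8→76.7 °C: 29.665 kJ/kg
vaporisation at 76.7 °C: 195 kJ/kg
vapour 76.7→216 °C: 75.222 kJ/kg
Δh = 29.665 + 195 + 75.222 = 299.89 kJ/kg
Q = ṁ·Δh = 254.1 kg/min × 299.89 kJ/kg = 76201 kJ/min
|Q| = 1270 kW = 1.27 MW

Q = 1.27 MW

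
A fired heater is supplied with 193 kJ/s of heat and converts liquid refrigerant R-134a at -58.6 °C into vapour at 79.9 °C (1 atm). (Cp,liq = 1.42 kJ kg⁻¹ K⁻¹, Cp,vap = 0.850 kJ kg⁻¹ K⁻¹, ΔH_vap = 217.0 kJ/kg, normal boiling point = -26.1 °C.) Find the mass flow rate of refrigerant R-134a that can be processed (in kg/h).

Δh = 1.42×(-26.1−-58.6) + 217.0 + 0.850×(79.9−-26.1) = 353.25 kJ/kg
Q = 193 kJ/s = 193 kJ/s = 694800 kJ/h
ṁ = Q/Δh = 694800 / 353.25 = 1966.9 kg/h

ṁ = 1970 kg/h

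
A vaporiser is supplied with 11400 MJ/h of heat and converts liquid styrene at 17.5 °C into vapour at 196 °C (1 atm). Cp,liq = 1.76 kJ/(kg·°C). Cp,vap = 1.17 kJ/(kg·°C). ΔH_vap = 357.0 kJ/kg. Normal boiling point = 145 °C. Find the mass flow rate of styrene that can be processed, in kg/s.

ṁ = 4.94 kg/s

Δh = 1.76×(145−17.5) + 357.0 + 1.17×(196−145) = 641.07 kJ/kg
Q = 11400 MJ/h = 3166.7 kJ/s = 3166.7 kJ/s
ṁ = Q/Δh = 3166.7 / 641.07 = 4.9397 kg/s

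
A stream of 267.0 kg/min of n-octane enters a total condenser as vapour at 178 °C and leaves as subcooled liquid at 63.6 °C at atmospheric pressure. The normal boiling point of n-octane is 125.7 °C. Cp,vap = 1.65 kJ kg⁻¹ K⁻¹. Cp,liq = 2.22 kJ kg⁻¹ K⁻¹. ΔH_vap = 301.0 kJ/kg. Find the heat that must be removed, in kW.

vapour 178→125.7 °C: -86.295 kJ/kg
condensation at 125.7 °C: -301 kJ/kg
liquid 125.7→63.6 °C: -137.86 kJ/kg
Δh = -86.295 + -301 + -137.86 = -525.16 kJ/kg
Q = ṁ·Δh = 267.0 kg/min × -525.16 kJ/kg = -140220 kJ/min
|Q| = 2336.9 kW

Q_c = 2340 kW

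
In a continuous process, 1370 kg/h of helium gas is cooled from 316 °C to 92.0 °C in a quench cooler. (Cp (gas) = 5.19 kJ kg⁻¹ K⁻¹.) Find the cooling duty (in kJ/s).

Q_c = 442 kJ/s

Q = ṁ·Cp·ΔT = 1370 × 5.19 × (92.0 − 316) = -1.5927e+06 kJ/h
Converting: 1.5927e+06 / 3600 s = 442.42 kW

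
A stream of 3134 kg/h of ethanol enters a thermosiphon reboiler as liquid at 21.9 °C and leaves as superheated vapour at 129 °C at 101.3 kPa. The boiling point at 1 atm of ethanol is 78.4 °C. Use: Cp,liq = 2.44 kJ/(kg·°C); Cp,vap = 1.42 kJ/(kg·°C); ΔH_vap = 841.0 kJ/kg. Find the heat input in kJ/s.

liquid 21.9→78.4 °C: 137.86 kJ/kg
vaporisation at 78.4 °C: 841 kJ/kg
vapour 78.4→129 °C: 71.852 kJ/kg
Δh = 137.86 + 841 + 71.852 = 1050.7 kJ/kg
Q = ṁ·Δh = 3134 kg/h × 1050.7 kJ/kg = 3.2929e+06 kJ/h
|Q| = 914.7 kW

Q = 915 kJ/s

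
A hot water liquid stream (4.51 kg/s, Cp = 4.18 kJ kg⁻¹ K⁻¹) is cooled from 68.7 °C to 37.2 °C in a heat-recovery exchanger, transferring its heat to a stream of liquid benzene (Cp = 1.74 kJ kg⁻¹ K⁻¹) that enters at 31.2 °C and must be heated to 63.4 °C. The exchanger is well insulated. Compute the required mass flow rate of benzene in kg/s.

Heat released by hot stream: Q = 4.51 × 4.18 × (68.7 − 37.2) = 593.83 kJ/s
Energy balance on cold side (adiabatic exchanger): Q = ṁ_c·Cp_c·(T_c,out − T_c,in)
ṁ_c = 593.83 / [1.74 × (63.4 − 31.2)] = 10.599 kg/s

ṁ_c = 10.6 kg/s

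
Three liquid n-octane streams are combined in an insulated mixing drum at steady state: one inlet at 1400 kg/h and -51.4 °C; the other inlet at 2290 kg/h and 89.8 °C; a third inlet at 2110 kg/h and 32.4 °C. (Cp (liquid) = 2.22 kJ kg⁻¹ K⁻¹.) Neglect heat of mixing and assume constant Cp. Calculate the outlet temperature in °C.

Energy balance with Q = 0: Σ ṁᵢCp,ᵢ(T_out − Tᵢ) = 0
Σ ṁᵢCp,ᵢTᵢ = 1400×2.22×-51.4 + 2290×2.22×89.8 + 2110×2.22×32.4 = 448540
Σ ṁᵢCp,ᵢ = 1400×2.22 + 2290×2.22 + 2110×2.22 = 12876
T_out = 448540 / 12876 = 34.836 °C

T_out = 34.8 °C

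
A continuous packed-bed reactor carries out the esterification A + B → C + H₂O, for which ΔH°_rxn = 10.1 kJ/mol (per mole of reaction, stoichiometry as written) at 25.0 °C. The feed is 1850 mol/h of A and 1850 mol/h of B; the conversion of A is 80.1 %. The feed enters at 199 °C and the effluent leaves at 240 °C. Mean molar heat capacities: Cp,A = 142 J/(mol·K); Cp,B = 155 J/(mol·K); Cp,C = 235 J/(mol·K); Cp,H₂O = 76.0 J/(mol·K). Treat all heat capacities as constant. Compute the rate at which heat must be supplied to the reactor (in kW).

Q_in = 11.7 kW

Extent of reaction ξ = 0.801 × 1850 = 1481.9 mol/h
Reaction term: ξ·ΔH°_rxn = 1481.9 × 10.1 = 14967 kJ/h
Sensible, feed 199→25 °C: -95604 kJ/h
Outlet flows (mol/h): A 368.15, B 368.15, C 1481.9, H₂O 1481.9
Sensible, products 25→240 °C: 122590 kJ/h
Q = ΔH = 41955 kJ/h = 11.654 kW
Heat supplied = 11.654 kW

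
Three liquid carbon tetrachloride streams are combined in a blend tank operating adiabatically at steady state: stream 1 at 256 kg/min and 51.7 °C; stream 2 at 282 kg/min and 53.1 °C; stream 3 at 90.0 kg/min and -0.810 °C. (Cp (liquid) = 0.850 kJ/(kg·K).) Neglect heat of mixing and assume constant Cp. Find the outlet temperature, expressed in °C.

No heat crosses the boundary, so H_out = H_in.
T_out = Σ ṁᵢCp,ᵢTᵢ / Σ ṁᵢCp,ᵢ
      = 23916 / 533.8 = 44.803 °C

T_out = 44.8 °C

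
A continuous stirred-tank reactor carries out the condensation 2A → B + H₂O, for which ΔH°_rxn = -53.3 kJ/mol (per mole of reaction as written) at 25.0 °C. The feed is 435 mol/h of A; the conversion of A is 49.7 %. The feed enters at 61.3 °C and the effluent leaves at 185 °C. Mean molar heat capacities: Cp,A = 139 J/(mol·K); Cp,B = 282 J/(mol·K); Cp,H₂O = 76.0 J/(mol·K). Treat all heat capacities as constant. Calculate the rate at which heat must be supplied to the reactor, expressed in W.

Q_in = 862 W

Extent of reaction ξ = 0.497 × 435 / 2 = 108.1 mol/h
Reaction term: ξ·ΔH°_rxn = 108.1 × -53.3 = -5761.6 kJ/h
Sensible, feed 61.3→25 °C: -2194.9 kJ/h
Outlet flows (mol/h): A 218.81, B 108.1, H₂O 108.1
Sensible, products 25→185 °C: 11058 kJ/h
Q = ΔH = 3101.6 kJ/h = 0.86155 kW
Heat supplied = 861.55 W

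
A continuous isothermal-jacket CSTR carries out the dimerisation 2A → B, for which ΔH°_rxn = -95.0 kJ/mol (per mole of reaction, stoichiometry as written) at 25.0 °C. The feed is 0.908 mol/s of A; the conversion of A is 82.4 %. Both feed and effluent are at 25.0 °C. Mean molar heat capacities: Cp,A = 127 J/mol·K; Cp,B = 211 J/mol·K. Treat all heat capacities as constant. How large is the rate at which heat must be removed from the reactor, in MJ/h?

Q_out = 128 MJ/h

Extent of reaction ξ = 0.824 × 0.908 / 2 = 0.3741 mol/s
Reaction term: ξ·ΔH°_rxn = 0.3741 × -95.0 = -35.539 kJ/s
Q = ΔH = -35.539 kJ/s = -35.539 kW
Heat removed = 127.94 MJ/h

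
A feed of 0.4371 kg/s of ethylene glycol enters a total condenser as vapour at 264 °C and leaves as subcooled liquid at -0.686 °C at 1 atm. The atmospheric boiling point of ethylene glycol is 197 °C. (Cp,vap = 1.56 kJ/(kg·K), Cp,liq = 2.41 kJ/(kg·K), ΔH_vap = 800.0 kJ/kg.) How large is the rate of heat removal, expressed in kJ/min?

vapour 264→197 °C: -104.52 kJ/kg
condensation at 197 °C: -800 kJ/kg
liquid 197→-0.686 °C: -476.42 kJ/kg
Δh = -104.52 + -800 + -476.42 = -1380.9 kJ/kg
Q = ṁ·Δh = 0.4371 kg/s × -1380.9 kJ/kg = -603.61 kJ/s
|Q| = 603.61 kW = 36217 kJ/min

Q_c = 36200 kJ/min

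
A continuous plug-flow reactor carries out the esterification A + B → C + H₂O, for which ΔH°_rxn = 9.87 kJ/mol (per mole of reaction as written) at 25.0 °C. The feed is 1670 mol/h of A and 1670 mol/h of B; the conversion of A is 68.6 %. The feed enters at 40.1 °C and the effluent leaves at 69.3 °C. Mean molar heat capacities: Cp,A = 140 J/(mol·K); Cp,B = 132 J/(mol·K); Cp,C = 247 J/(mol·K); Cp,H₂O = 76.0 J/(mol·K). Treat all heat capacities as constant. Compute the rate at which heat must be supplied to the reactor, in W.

Extent of reaction ξ = 0.686 × 1670 = 1145.6 mol/h
Reaction term: ξ·ΔH°_rxn = 1145.6 × 9.87 = 11307 kJ/h
Sensible, feed 40.1→25 °C: -6859 kJ/h
Outlet flows (mol/h): A 524.38, B 524.38, C 1145.6, H₂O 1145.6
Sensible, products 25→69.3 °C: 22711 kJ/h
Q = ΔH = 27159 kJ/h = 7.5443 kW
Heat supplied = 7544.3 W

Q_in = 7540 W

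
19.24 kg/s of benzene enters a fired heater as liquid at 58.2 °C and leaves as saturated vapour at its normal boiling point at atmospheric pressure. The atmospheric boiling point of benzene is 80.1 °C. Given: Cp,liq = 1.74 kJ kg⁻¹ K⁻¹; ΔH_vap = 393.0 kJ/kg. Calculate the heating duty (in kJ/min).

liquid 58.2→80.1 °C: 38.106 kJ/kg
vaporisation at 80.1 °C: 393 kJ/kg
Δh = 38.106 + 393 = 431.11 kJ/kg
Q = ṁ·Δh = 19.24 kg/s × 431.11 kJ/kg = 8294.5 kJ/s
|Q| = 8294.5 kW = 497670 kJ/min

Q = 498000 kJ/min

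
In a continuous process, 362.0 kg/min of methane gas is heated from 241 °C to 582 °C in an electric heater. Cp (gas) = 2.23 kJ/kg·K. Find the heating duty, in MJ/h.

Q = 16500 MJ/h

Q = ṁ·Cp·ΔT = 362.0 × 2.23 × (582 − 241) = 275280 kJ/min
Converting: 275280 / 60 s = 4587.9 kW
Heating duty = 16517 MJ/h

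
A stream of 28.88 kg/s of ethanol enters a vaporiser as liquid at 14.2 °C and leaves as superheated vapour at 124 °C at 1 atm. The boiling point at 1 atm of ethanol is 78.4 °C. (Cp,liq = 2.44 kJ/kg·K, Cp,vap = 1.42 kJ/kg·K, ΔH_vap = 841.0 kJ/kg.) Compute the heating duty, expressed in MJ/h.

liquid 14.2→78.4 °C: 156.65 kJ/kg
vaporisation at 78.4 °C: 841 kJ/kg
vapour 78.4→124 °C: 64.752 kJ/kg
Δh = 156.65 + 841 + 64.752 = 1062.4 kJ/kg
Q = ṁ·Δh = 28.88 kg/s × 1062.4 kJ/kg = 30682 kJ/s
|Q| = 30682 kW = 110460 MJ/h

Q = 110000 MJ/h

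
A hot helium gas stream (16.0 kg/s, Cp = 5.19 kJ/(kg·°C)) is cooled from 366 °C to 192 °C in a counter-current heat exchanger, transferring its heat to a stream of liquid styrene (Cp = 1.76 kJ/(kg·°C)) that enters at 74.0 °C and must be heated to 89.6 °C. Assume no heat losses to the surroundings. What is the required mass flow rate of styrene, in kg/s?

ṁ_c = 526 kg/s

Heat released by hot stream: Q = 16.0 × 5.19 × (366 − 192) = 14449 kJ/s
Energy balance on cold side (adiabatic exchanger): Q = ṁ_c·Cp_c·(T_c,out − T_c,in)
ṁ_c = 14449 / [1.76 × (89.6 − 74.0)] = 526.26 kg/s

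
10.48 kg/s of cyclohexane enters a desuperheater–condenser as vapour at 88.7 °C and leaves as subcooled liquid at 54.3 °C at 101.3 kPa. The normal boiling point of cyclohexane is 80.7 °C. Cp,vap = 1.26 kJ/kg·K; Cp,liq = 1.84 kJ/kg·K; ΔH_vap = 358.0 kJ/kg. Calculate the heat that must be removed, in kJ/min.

vapour 88.7→80.7 °C: -10.08 kJ/kg
condensation at 80.7 °C: -358 kJ/kg
liquid 80.7→54.3 °C: -48.576 kJ/kg
Δh = -10.08 + -358 + -48.576 = -416.66 kJ/kg
Q = ṁ·Δh = 10.48 kg/s × -416.66 kJ/kg = -4366.6 kJ/s
|Q| = 4366.6 kW = 261990 kJ/min

Q_c = 262000 kJ/min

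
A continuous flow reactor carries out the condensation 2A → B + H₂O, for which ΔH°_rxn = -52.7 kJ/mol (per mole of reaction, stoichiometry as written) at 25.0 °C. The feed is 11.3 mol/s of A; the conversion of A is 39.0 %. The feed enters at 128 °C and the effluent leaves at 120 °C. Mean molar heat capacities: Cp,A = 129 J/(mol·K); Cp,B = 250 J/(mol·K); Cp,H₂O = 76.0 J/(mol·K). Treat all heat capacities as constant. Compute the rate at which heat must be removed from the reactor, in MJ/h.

Extent of reaction ξ = 0.390 × 11.3 / 2 = 2.2035 mol/s
Reaction term: ξ·ΔH°_rxn = 2.2035 × -52.7 = -116.12 kJ/s
Sensible, feed 128→25 °C: -150.14 kJ/s
Outlet flows (mol/s): A 6.893, B 2.2035, H₂O 2.2035
Sensible, products 25→120 °C: 152.72 kJ/s
Q = ΔH = -113.55 kJ/s = -113.55 kW
Heat removed = 408.79 MJ/h

Q_out = 409 MJ/h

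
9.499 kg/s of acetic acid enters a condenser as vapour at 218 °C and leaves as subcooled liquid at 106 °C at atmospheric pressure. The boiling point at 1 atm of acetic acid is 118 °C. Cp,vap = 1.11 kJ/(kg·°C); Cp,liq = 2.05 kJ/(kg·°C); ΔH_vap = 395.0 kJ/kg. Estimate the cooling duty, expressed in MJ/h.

Q_c = 18100 MJ/h

vapour 218→118 °C: -111 kJ/kg
condensation at 118 °C: -395 kJ/kg
liquid 118→106 °C: -24.6 kJ/kg
Δh = -111 + -395 + -24.6 = -530.6 kJ/kg
Q = ṁ·Δh = 9.499 kg/s × -530.6 kJ/kg = -5040.2 kJ/s
|Q| = 5040.2 kW = 18145 MJ/h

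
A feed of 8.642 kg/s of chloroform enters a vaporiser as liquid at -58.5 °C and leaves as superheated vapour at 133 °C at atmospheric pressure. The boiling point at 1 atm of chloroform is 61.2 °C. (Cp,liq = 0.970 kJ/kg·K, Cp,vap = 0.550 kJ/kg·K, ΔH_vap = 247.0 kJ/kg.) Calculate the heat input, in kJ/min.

Q = 209000 kJ/min

liquid -58.5→61.2 °C: 116.11 kJ/kg
vaporisation at 61.2 °C: 247 kJ/kg
vapour 61.2→133 °C: 39.49 kJ/kg
Δh = 116.11 + 247 + 39.49 = 402.6 kJ/kg
Q = ṁ·Δh = 8.642 kg/s × 402.6 kJ/kg = 3479.3 kJ/s
|Q| = 3479.3 kW = 208760 kJ/min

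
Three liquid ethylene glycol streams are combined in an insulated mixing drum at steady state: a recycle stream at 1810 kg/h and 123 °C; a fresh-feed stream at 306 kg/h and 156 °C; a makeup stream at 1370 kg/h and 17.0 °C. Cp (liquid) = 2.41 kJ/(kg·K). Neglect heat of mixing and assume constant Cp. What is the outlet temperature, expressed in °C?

T_out = 84.2 °C

No heat crosses the boundary, so H_out = H_in.
Σ ṁᵢCp,ᵢTᵢ = 1810×2.41×123 + 306×2.41×156 + 1370×2.41×17.0 = 707710
Σ ṁᵢCp,ᵢ = 1810×2.41 + 306×2.41 + 1370×2.41 = 8401.3
T_out = 707710 / 8401.3 = 84.239 °C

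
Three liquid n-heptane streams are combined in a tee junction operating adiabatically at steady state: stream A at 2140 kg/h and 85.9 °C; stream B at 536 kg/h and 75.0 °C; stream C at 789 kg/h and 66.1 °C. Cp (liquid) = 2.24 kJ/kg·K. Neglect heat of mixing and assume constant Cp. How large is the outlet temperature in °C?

T_out = 79.7 °C

Adiabatic, steady state ⇒ Σ ṁᵢCp,ᵢ(T_out − Tᵢ) = 0
T_out = Σ ṁᵢCp,ᵢTᵢ / Σ ṁᵢCp,ᵢ
      = 618640 / 7761.6 = 79.705 °C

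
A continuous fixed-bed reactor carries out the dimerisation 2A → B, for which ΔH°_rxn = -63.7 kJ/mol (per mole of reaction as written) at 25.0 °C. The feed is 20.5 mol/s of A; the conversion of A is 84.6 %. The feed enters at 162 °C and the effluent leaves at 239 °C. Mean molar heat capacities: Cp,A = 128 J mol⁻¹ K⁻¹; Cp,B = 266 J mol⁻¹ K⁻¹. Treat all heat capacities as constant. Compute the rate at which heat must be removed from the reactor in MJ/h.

Extent of reaction ξ = 0.846 × 20.5 / 2 = 8.6715 mol/s
Reaction term: ξ·ΔH°_rxn = 8.6715 × -63.7 = -552.37 kJ/s
Sensible, feed 162→25 °C: -359.49 kJ/s
Outlet flows (mol/s): A 3.157, B 8.6715
Sensible, products 25→239 °C: 580.09 kJ/s
Q = ΔH = -331.77 kJ/s = -331.77 kW
Heat removed = 1194.4 MJ/h

Q_out = 1190 MJ/h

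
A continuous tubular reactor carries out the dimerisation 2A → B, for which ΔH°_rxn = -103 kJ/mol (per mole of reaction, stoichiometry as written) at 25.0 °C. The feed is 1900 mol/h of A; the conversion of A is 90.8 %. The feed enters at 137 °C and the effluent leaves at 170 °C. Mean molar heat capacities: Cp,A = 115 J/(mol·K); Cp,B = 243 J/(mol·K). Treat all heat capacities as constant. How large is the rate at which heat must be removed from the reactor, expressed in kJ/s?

Extent of reaction ξ = 0.908 × 1900 / 2 = 862.6 mol/h
Reaction term: ξ·ΔH°_rxn = 862.6 × -103 = -88848 kJ/h
Sensible, feed 137→25 °C: -24472 kJ/h
Outlet flows (mol/h): A 174.8, B 862.6
Sensible, products 25→170 °C: 33309 kJ/h
Q = ΔH = -80011 kJ/h = -22.225 kW
Heat removed = 22.225 kJ/s

Q_out = 22.2 kJ/s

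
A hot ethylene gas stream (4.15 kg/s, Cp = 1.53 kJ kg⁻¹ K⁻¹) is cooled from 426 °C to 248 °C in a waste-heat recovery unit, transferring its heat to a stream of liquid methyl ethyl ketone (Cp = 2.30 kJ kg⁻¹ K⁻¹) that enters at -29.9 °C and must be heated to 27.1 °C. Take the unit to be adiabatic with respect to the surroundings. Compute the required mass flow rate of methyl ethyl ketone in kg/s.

ṁ_c = 8.62 kg/s

Heat released by hot stream: Q = 4.15 × 1.53 × (426 − 248) = 1130.2 kJ/s
Energy balance on cold side (adiabatic exchanger): Q = ṁ_c·Cp_c·(T_c,out − T_c,in)
ṁ_c = 1130.2 / [2.30 × (27.1 − -29.9)] = 8.621 kg/s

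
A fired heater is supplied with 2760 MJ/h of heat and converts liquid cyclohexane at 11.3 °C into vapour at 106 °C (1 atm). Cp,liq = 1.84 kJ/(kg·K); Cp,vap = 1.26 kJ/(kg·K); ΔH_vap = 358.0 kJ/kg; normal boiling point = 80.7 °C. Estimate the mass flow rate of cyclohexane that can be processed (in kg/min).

ṁ = 88.9 kg/min

Δh = 1.84×(80.7−11.3) + 358.0 + 1.26×(106−80.7) = 517.57 kJ/kg
Q = 2760 MJ/h = 766.67 kJ/s = 46000 kJ/min
ṁ = Q/Δh = 46000 / 517.57 = 88.876 kg/min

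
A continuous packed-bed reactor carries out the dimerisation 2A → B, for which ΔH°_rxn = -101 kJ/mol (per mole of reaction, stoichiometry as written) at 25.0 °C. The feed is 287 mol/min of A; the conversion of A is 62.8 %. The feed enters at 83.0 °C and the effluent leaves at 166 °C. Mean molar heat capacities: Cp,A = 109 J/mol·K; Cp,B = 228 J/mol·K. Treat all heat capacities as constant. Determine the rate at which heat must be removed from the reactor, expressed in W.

Q_out = 106000 W

Extent of reaction ξ = 0.628 × 287 / 2 = 90.118 mol/min
Reaction term: ξ·ΔH°_rxn = 90.118 × -101 = -9101.9 kJ/min
Sensible, feed 83.0→25 °C: -1814.4 kJ/min
Outlet flows (mol/min): A 106.76, B 90.118
Sensible, products 25→166 °C: 4538 kJ/min
Q = ΔH = -6378.4 kJ/min = -106.31 kW
Heat removed = 106310 W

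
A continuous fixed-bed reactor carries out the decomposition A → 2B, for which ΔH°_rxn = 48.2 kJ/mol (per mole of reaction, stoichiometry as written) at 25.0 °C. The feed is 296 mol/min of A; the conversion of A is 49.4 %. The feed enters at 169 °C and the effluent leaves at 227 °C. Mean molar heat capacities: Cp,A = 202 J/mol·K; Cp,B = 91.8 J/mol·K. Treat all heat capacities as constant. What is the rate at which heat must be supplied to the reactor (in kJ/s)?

Extent of reaction ξ = 0.494 × 296 = 146.22 mol/min
Reaction term: ξ·ΔH°_rxn = 146.22 × 48.2 = 7048 kJ/min
Sensible, feed 169→25 °C: -8610 kJ/min
Outlet flows (mol/min): A 149.78, B 292.45
Sensible, products 25→227 °C: 11534 kJ/min
Q = ΔH = 9972.4 kJ/min = 166.21 kW
Heat supplied = 166.21 kJ/s

Q_in = 166 kJ/s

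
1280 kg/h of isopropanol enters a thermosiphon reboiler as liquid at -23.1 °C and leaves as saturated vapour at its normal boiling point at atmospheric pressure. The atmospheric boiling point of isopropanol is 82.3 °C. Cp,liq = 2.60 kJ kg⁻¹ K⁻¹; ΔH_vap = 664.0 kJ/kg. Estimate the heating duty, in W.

Q = 334000 W

liquid -23.1→82.3 °C: 274.04 kJ/kg
vaporisation at 82.3 °C: 664 kJ/kg
Δh = 274.04 + 664 = 938.04 kJ/kg
Q = ṁ·Δh = 1280 kg/h × 938.04 kJ/kg = 1.2007e+06 kJ/h
|Q| = 333.53 kW = 333530 W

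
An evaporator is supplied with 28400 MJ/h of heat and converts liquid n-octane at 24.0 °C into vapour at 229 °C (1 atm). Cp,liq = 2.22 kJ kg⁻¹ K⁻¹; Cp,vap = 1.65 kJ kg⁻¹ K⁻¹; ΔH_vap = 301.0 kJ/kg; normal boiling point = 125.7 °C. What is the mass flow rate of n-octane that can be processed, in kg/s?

ṁ = 11.3 kg/s

Δh = 2.22×(125.7−24.0) + 301.0 + 1.65×(229−125.7) = 697.22 kJ/kg
Q = 28400 MJ/h = 7888.9 kJ/s = 7888.9 kJ/s
ṁ = Q/Δh = 7888.9 / 697.22 = 11.315 kg/s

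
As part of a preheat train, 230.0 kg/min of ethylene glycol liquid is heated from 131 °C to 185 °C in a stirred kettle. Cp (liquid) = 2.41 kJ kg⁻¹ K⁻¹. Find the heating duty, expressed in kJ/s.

Q = 499 kJ/s

Q = ṁ·Cp·ΔT = 230.0 × 2.41 × (185 − 131) = 29932 kJ/min
Converting: 29932 / 60 s = 498.87 kW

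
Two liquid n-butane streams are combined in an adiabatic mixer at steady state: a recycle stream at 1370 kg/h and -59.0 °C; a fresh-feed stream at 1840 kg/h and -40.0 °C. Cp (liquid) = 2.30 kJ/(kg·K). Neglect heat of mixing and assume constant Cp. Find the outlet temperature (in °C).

Adiabatic, steady state ⇒ Σ ṁᵢCp,ᵢ(T_out − Tᵢ) = 0
Σ ṁᵢCp,ᵢTᵢ = 1370×2.30×-59.0 + 1840×2.30×-40.0 = -355190
Σ ṁᵢCp,ᵢ = 1370×2.30 + 1840×2.30 = 7383
T_out = -355190 / 7383 = -48.109 °C

T_out = -48.1 °C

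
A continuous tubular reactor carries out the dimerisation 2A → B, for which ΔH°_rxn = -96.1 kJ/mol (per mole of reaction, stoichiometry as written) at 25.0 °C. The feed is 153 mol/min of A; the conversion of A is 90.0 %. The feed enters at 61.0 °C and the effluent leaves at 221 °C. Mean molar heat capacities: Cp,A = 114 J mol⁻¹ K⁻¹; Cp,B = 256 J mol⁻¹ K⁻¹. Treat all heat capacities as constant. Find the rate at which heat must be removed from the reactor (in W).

Q_out = 57500 W

Extent of reaction ξ = 0.900 × 153 / 2 = 68.85 mol/min
Reaction term: ξ·ΔH°_rxn = 68.85 × -96.1 = -6616.5 kJ/min
Sensible, feed 61.0→25 °C: -627.91 kJ/min
Outlet flows (mol/min): A 15.3, B 68.85
Sensible, products 25→221 °C: 3796.5 kJ/min
Q = ΔH = -3447.9 kJ/min = -57.465 kW
Heat removed = 57465 W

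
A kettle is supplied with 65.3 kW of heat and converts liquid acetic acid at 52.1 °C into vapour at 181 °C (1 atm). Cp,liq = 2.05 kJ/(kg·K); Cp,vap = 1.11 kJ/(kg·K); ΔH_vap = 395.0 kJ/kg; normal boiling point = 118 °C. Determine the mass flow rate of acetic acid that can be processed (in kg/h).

Δh = 2.05×(118−52.1) + 395.0 + 1.11×(181−118) = 600.03 kJ/kg
Q = 65.3 kW = 65.3 kJ/s = 235080 kJ/h
ṁ = Q/Δh = 235080 / 600.03 = 391.78 kg/h

ṁ = 392 kg/h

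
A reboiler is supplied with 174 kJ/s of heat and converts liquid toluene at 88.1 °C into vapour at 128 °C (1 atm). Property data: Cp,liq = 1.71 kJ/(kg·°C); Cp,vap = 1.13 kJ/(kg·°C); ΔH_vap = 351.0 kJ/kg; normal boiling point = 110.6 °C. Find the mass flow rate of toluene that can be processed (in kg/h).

Δh = 1.71×(110.6−88.1) + 351.0 + 1.13×(128−110.6) = 409.14 kJ/kg
Q = 174 kJ/s = 174 kJ/s = 626400 kJ/h
ṁ = Q/Δh = 626400 / 409.14 = 1531 kg/h

ṁ = 1530 kg/h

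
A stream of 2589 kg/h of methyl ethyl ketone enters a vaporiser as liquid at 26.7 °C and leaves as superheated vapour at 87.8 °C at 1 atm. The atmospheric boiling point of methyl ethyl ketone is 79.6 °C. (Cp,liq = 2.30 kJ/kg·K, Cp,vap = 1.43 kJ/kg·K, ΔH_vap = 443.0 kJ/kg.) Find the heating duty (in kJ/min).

Q = 24900 kJ/min

liquid 26.7→79.6 °C: 121.67 kJ/kg
vaporisation at 79.6 °C: 443 kJ/kg
vapour 79.6→87.8 °C: 11.726 kJ/kg
Δh = 121.67 + 443 + 11.726 = 576.4 kJ/kg
Q = ṁ·Δh = 2589 kg/h × 576.4 kJ/kg = 1.4923e+06 kJ/h
|Q| = 414.52 kW = 24871 kJ/min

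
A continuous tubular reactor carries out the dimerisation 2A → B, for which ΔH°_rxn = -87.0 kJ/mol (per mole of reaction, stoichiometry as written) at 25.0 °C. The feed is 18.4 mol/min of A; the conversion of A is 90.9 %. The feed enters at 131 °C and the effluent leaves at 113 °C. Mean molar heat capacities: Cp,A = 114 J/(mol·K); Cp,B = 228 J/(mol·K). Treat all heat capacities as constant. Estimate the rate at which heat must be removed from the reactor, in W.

Q_out = 12800 W

Extent of reaction ξ = 0.909 × 18.4 / 2 = 8.3628 mol/min
Reaction term: ξ·ΔH°_rxn = 8.3628 × -87.0 = -727.56 kJ/min
Sensible, feed 131→25 °C: -222.35 kJ/min
Outlet flows (mol/min): A 1.6744, B 8.3628
Sensible, products 25→113 °C: 184.59 kJ/min
Q = ΔH = -765.32 kJ/min = -12.755 kW
Heat removed = 12755 W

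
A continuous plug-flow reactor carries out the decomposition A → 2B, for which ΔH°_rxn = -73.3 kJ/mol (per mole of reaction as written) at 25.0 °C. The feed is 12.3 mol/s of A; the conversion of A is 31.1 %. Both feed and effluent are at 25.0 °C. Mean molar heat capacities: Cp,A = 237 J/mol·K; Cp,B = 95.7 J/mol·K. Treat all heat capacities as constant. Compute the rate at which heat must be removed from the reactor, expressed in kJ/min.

Extent of reaction ξ = 0.311 × 12.3 = 3.8253 mol/s
Reaction term: ξ·ΔH°_rxn = 3.8253 × -73.3 = -280.39 kJ/s
Q = ΔH = -280.39 kJ/s = -280.39 kW
Heat removed = 16824 kJ/min

Q_out = 16800 kJ/min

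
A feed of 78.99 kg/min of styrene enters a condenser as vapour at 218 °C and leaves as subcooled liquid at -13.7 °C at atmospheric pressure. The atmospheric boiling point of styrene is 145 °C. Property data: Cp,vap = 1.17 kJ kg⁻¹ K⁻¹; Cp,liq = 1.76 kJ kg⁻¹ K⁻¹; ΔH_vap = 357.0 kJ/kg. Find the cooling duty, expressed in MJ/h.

Q_c = 3420 MJ/h

vapour 218→145 °C: -85.41 kJ/kg
condensation at 145 °C: -357 kJ/kg
liquid 145→-13.7 °C: -279.31 kJ/kg
Δh = -85.41 + -357 + -279.31 = -721.72 kJ/kg
Q = ṁ·Δh = 78.99 kg/min × -721.72 kJ/kg = -57009 kJ/min
|Q| = 950.15 kW = 3420.5 MJ/h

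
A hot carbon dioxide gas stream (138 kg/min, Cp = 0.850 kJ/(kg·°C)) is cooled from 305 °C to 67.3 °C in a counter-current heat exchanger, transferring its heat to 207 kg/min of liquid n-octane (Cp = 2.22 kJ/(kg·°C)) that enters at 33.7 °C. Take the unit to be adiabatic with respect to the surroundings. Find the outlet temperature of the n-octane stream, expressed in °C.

Heat released by hot stream: Q = 138 × 0.850 × (305 − 67.3) = 27882 kJ/min
Energy balance on cold side (adiabatic exchanger): Q = ṁ_c·Cp_c·(T_c,out − T_c,in)
T_c,out = 33.7 + 27882/(207 × 2.22) = 94.374 °C

T_c,out = 94.4 °C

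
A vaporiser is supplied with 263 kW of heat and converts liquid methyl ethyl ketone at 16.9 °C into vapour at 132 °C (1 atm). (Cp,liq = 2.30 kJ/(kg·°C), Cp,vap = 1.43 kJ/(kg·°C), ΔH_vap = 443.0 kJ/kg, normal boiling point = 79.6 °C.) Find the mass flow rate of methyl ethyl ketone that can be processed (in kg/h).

Δh = 2.30×(79.6−16.9) + 443.0 + 1.43×(132−79.6) = 662.14 kJ/kg
Q = 263 kW = 263 kJ/s = 946800 kJ/h
ṁ = Q/Δh = 946800 / 662.14 = 1429.9 kg/h

ṁ = 1430 kg/h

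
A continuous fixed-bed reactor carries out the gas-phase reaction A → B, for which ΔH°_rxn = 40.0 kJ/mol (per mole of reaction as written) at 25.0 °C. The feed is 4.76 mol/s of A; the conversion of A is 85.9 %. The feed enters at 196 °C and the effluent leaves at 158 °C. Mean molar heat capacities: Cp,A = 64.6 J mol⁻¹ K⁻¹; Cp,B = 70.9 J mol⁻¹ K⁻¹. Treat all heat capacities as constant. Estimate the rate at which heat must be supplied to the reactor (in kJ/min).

Q_in = 9320 kJ/min

Extent of reaction ξ = 0.859 × 4.76 = 4.0888 mol/s
Reaction term: ξ·ΔH°_rxn = 4.0888 × 40.0 = 163.55 kJ/s
Sensible, feed 196→25 °C: -52.582 kJ/s
Outlet flows (mol/s): A 0.67116, B 4.0888
Sensible, products 25→158 °C: 44.323 kJ/s
Q = ΔH = 155.29 kJ/s = 155.29 kW
Heat supplied = 9317.7 kJ/min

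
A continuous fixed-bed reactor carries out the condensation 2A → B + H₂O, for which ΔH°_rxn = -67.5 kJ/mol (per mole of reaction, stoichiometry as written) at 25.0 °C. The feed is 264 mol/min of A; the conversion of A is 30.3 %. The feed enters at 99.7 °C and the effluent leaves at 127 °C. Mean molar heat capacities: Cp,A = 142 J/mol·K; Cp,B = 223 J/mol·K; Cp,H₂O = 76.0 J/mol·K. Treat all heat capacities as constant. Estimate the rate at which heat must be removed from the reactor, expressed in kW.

Extent of reaction ξ = 0.303 × 264 / 2 = 39.996 mol/min
Reaction term: ξ·ΔH°_rxn = 39.996 × -67.5 = -2699.7 kJ/min
Sensible, feed 99.7→25 °C: -2800.4 kJ/min
Outlet flows (mol/min): A 184.01, B 39.996, H₂O 39.996
Sensible, products 25→127 °C: 3885 kJ/min
Q = ΔH = -1615.1 kJ/min = -26.919 kW
Heat removed = 26.919 kW

Q_out = 26.9 kW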